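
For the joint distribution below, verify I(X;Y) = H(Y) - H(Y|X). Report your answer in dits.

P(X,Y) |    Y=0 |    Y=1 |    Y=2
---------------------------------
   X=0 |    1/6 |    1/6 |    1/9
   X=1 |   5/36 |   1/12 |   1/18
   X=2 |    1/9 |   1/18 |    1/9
I(X;Y) = 0.0099 dits

Mutual information has multiple equivalent forms:
- I(X;Y) = H(X) - H(X|Y)
- I(X;Y) = H(Y) - H(Y|X)
- I(X;Y) = H(X) + H(Y) - H(X,Y)

Computing all quantities:
H(X) = 0.4656, H(Y) = 0.4703, H(X,Y) = 0.9259
H(X|Y) = 0.4557, H(Y|X) = 0.4604

Verification:
H(X) - H(X|Y) = 0.4656 - 0.4557 = 0.0099
H(Y) - H(Y|X) = 0.4703 - 0.4604 = 0.0099
H(X) + H(Y) - H(X,Y) = 0.4656 + 0.4703 - 0.9259 = 0.0099

All forms give I(X;Y) = 0.0099 dits. ✓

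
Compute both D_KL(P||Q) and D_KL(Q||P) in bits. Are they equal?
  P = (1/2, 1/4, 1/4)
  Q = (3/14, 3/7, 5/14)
D_KL(P||Q) = 0.2882, D_KL(Q||P) = 0.2551

KL divergence is not symmetric: D_KL(P||Q) ≠ D_KL(Q||P) in general.

D_KL(P||Q) = 0.2882 bits
D_KL(Q||P) = 0.2551 bits

No, they are not equal!

This asymmetry is why KL divergence is not a true distance metric.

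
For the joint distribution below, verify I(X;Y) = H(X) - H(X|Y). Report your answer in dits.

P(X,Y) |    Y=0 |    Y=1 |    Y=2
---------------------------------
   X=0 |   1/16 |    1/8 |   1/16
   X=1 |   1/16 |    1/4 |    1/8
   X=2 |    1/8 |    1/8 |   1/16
I(X;Y) = 0.0139 dits

Mutual information has multiple equivalent forms:
- I(X;Y) = H(X) - H(X|Y)
- I(X;Y) = H(Y) - H(Y|X)
- I(X;Y) = H(X) + H(Y) - H(X,Y)

Computing all quantities:
H(X) = 0.4654, H(Y) = 0.4515, H(X,Y) = 0.9031
H(X|Y) = 0.4515, H(Y|X) = 0.4376

Verification:
H(X) - H(X|Y) = 0.4654 - 0.4515 = 0.0139
H(Y) - H(Y|X) = 0.4515 - 0.4376 = 0.0139
H(X) + H(Y) - H(X,Y) = 0.4654 + 0.4515 - 0.9031 = 0.0139

All forms give I(X;Y) = 0.0139 dits. ✓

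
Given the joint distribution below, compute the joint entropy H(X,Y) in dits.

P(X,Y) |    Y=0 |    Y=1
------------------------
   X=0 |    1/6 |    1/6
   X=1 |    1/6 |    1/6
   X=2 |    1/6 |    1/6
0.7782 dits

Joint entropy is H(X,Y) = -Σ_{x,y} p(x,y) log p(x,y).

Summing over all non-zero entries:
H(X,Y) = -[1/6·log_10(1/6) + 1/6·log_10(1/6) + 1/6·log_10(1/6) + 1/6·log_10(1/6) + 1/6·log_10(1/6) + 1/6·log_10(1/6)]
H(X,Y) = 0.7782 dits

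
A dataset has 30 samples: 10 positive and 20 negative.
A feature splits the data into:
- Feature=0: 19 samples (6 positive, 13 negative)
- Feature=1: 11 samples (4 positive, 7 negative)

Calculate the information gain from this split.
0.0017 bits

Information Gain = H(Y) - H(Y|Feature)

Before split:
P(positive) = 10/30 = 0.3333
H(Y) = 0.9183 bits

After split:
Feature=0: H = 0.8997 bits (weight = 19/30)
Feature=1: H = 0.9457 bits (weight = 11/30)
H(Y|Feature) = (19/30)×0.8997 + (11/30)×0.9457 = 0.9166 bits

Information Gain = 0.9183 - 0.9166 = 0.0017 bits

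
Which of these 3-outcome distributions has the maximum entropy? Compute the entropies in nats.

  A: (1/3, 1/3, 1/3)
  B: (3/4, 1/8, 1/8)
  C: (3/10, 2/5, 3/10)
A

For a discrete distribution over n outcomes, entropy is maximized by the uniform distribution.

Computing entropies:
H(A) = 1.0986 nats
H(B) = 0.7356 nats
H(C) = 1.0889 nats

The uniform distribution (where all probabilities equal 1/3) achieves the maximum entropy of log_e(3) = 1.0986 nats.

Distribution A has the highest entropy.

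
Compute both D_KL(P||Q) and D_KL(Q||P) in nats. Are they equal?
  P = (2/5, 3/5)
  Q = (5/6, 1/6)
D_KL(P||Q) = 0.4750, D_KL(Q||P) = 0.3982

KL divergence is not symmetric: D_KL(P||Q) ≠ D_KL(Q||P) in general.

D_KL(P||Q) = 0.4750 nats
D_KL(Q||P) = 0.3982 nats

No, they are not equal!

This asymmetry is why KL divergence is not a true distance metric.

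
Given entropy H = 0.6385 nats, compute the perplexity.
1.8936

Perplexity is e^H (or exp(H) for natural log).

H = 0.6385 nats
Perplexity = e^0.6385 = 1.8936

Interpretation: The model's uncertainty is equivalent to choosing uniformly among 1.9 options.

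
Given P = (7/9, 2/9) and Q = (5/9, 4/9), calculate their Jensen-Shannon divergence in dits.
0.0122 dits

Jensen-Shannon divergence is:
JSD(P||Q) = 0.5 × D_KL(P||M) + 0.5 × D_KL(Q||M)
where M = 0.5 × (P + Q) is the mixture distribution.

M = 0.5 × (7/9, 2/9) + 0.5 × (5/9, 4/9) = (2/3, 1/3)

D_KL(P||M) = 0.0129 dits
D_KL(Q||M) = 0.0115 dits

JSD(P||Q) = 0.5 × 0.0129 + 0.5 × 0.0115 = 0.0122 dits

Unlike KL divergence, JSD is symmetric and bounded: 0 ≤ JSD ≤ log(2).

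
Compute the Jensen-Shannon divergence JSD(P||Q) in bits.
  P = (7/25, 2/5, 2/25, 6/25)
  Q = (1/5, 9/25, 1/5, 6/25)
0.0248 bits

Jensen-Shannon divergence is:
JSD(P||Q) = 0.5 × D_KL(P||M) + 0.5 × D_KL(Q||M)
where M = 0.5 × (P + Q) is the mixture distribution.

M = 0.5 × (7/25, 2/5, 2/25, 6/25) + 0.5 × (1/5, 9/25, 1/5, 6/25) = (6/25, 0.38, 0.14, 6/25)

D_KL(P||M) = 0.0273 bits
D_KL(Q||M) = 0.0222 bits

JSD(P||Q) = 0.5 × 0.0273 + 0.5 × 0.0222 = 0.0248 bits

Unlike KL divergence, JSD is symmetric and bounded: 0 ≤ JSD ≤ log(2).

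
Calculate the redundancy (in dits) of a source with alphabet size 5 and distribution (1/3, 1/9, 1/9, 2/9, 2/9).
0.0376 dits

Redundancy measures how far a source is from maximum entropy:
R = H_max - H(X)

Maximum entropy for 5 symbols: H_max = log_10(5) = 0.6990 dits
Actual entropy: H(X) = 0.6614 dits
Redundancy: R = 0.6990 - 0.6614 = 0.0376 dits

This redundancy represents potential for compression: the source could be compressed by 0.0376 dits per symbol.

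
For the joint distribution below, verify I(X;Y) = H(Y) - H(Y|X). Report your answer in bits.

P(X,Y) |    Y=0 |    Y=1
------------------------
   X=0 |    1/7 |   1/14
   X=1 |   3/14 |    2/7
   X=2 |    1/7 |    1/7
I(X;Y) = 0.0249 bits

Mutual information has multiple equivalent forms:
- I(X;Y) = H(X) - H(X|Y)
- I(X;Y) = H(Y) - H(Y|X)
- I(X;Y) = H(X) + H(Y) - H(X,Y)

Computing all quantities:
H(X) = 1.4926, H(Y) = 1.0000, H(X,Y) = 2.4677
H(X|Y) = 1.4677, H(Y|X) = 0.9751

Verification:
H(X) - H(X|Y) = 1.4926 - 1.4677 = 0.0249
H(Y) - H(Y|X) = 1.0000 - 0.9751 = 0.0249
H(X) + H(Y) - H(X,Y) = 1.4926 + 1.0000 - 2.4677 = 0.0249

All forms give I(X;Y) = 0.0249 bits. ✓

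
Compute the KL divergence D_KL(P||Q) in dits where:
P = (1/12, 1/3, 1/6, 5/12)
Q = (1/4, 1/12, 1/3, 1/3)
0.1511 dits

KL divergence: D_KL(P||Q) = Σ p(x) log(p(x)/q(x))

Computing term by term:
  x=0: 1/12 × log_10[(1/12)/(1/4)] = 1/12 × -0.4771 = -0.0398
  x=1: 1/3 × log_10[(1/3)/(1/12)] = 1/3 × 0.6021 = 0.2007
  x=2: 1/6 × log_10[(1/6)/(1/3)] = 1/6 × -0.3010 = -0.0502
  x=3: 5/12 × log_10[(5/12)/(1/3)] = 5/12 × 0.0969 = 0.0404

D_KL(P||Q) = 0.1511 dits

Note: KL divergence is always non-negative and equals 0 iff P = Q.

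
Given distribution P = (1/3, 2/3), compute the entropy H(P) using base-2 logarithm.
0.9183 bits

Shannon entropy is H(X) = -Σ p(x) log p(x).

For P = (1/3, 2/3):
H = -1/3 × log_2(1/3) -2/3 × log_2(2/3)
H = 0.9183 bits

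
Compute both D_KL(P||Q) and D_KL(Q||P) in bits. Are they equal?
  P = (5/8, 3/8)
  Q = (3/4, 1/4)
D_KL(P||Q) = 0.0550, D_KL(Q||P) = 0.0510

KL divergence is not symmetric: D_KL(P||Q) ≠ D_KL(Q||P) in general.

D_KL(P||Q) = 0.0550 bits
D_KL(Q||P) = 0.0510 bits

No, they are not equal!

This asymmetry is why KL divergence is not a true distance metric.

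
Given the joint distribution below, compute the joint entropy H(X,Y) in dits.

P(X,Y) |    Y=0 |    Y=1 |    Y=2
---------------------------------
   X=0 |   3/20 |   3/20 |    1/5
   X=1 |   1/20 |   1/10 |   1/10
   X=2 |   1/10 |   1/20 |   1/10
0.9171 dits

Joint entropy is H(X,Y) = -Σ_{x,y} p(x,y) log p(x,y).

Summing over all non-zero entries:
H(X,Y) = -[3/20·log_10(3/20) + 3/20·log_10(3/20) + 1/5·log_10(1/5) + 1/20·log_10(1/20) + 1/10·log_10(1/10) + 1/10·log_10(1/10) + 1/10·log_10(1/10) + 1/20·log_10(1/20) + 1/10·log_10(1/10)]
H(X,Y) = 0.9171 dits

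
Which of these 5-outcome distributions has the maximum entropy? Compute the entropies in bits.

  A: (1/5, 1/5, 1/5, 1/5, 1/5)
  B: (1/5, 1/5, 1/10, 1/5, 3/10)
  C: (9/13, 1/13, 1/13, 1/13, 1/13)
A

For a discrete distribution over n outcomes, entropy is maximized by the uniform distribution.

Computing entropies:
H(A) = 2.3219 bits
H(B) = 2.2464 bits
H(C) = 1.5059 bits

The uniform distribution (where all probabilities equal 1/5) achieves the maximum entropy of log_2(5) = 2.3219 bits.

Distribution A has the highest entropy.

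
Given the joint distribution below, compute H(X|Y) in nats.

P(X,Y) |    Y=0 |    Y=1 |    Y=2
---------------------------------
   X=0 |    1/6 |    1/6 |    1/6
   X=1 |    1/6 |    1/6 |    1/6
0.6931 nats

Using the chain rule: H(X|Y) = H(X,Y) - H(Y)

First, compute H(X,Y) = 1.7918 nats

Marginal P(Y) = (1/3, 1/3, 1/3)
H(Y) = 1.0986 nats

H(X|Y) = H(X,Y) - H(Y) = 1.7918 - 1.0986 = 0.6931 nats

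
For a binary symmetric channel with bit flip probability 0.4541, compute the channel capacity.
0.0061 bits

For a binary symmetric channel (BSC) with error probability p:
Capacity C = 1 - H(p) bits per symbol

where H(p) = -p log₂(p) - (1-p) log₂(1-p) is the binary entropy function.

H(0.4541) = 0.9939 bits
C = 1 - 0.9939 = 0.0061 bits per symbol

This means we can reliably transmit up to 0.0061 bits of information per channel use.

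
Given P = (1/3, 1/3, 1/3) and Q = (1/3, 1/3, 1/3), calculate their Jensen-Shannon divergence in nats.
0.0000 nats

Jensen-Shannon divergence is:
JSD(P||Q) = 0.5 × D_KL(P||M) + 0.5 × D_KL(Q||M)
where M = 0.5 × (P + Q) is the mixture distribution.

M = 0.5 × (1/3, 1/3, 1/3) + 0.5 × (1/3, 1/3, 1/3) = (1/3, 1/3, 1/3)

D_KL(P||M) = 0.0000 nats
D_KL(Q||M) = 0.0000 nats

JSD(P||Q) = 0.5 × 0.0000 + 0.5 × 0.0000 = 0.0000 nats

Unlike KL divergence, JSD is symmetric and bounded: 0 ≤ JSD ≤ log(2).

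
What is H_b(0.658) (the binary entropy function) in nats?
0.6424 nats

The binary entropy function is:
H(p) = -p log(p) - (1-p) log(1-p)

H(0.658) = -0.658 × log_e(0.658) - 0.342 × log_e(0.342)
H(0.658) = 0.6424 nats

Note: Binary entropy is maximized at p=0.5 (H=1 bit) and minimized at p=0 or p=1 (H=0).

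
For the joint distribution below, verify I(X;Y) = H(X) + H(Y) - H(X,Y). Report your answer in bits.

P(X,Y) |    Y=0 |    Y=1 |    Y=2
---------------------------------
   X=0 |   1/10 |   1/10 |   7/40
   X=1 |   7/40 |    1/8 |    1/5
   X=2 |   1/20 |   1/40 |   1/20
I(X;Y) = 0.0082 bits

Mutual information has multiple equivalent forms:
- I(X;Y) = H(X) - H(X|Y)
- I(X;Y) = H(Y) - H(Y|X)
- I(X;Y) = H(X) + H(Y) - H(X,Y)

Computing all quantities:
H(X) = 1.4056, H(Y) = 1.5516, H(X,Y) = 2.9491
H(X|Y) = 1.3975, H(Y|X) = 1.5435

Verification:
H(X) - H(X|Y) = 1.4056 - 1.3975 = 0.0082
H(Y) - H(Y|X) = 1.5516 - 1.5435 = 0.0082
H(X) + H(Y) - H(X,Y) = 1.4056 + 1.5516 - 2.9491 = 0.0082

All forms give I(X;Y) = 0.0082 bits. ✓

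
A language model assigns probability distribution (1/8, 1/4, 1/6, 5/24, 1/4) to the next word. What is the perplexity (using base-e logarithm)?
4.8477

Perplexity is e^H (or exp(H) for natural log).

First, H = -Σ p log p = 1.5785 nats
Perplexity = e^1.5785 = 4.8477

Interpretation: The model's uncertainty is equivalent to choosing uniformly among 4.8 options.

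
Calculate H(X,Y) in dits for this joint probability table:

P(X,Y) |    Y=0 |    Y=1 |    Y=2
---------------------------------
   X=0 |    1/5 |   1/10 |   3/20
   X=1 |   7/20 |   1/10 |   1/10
0.7230 dits

Joint entropy is H(X,Y) = -Σ_{x,y} p(x,y) log p(x,y).

Summing over all non-zero entries:
H(X,Y) = -[1/5·log_10(1/5) + 1/10·log_10(1/10) + 3/20·log_10(3/20) + 7/20·log_10(7/20) + 1/10·log_10(1/10) + 1/10·log_10(1/10)]
H(X,Y) = 0.7230 dits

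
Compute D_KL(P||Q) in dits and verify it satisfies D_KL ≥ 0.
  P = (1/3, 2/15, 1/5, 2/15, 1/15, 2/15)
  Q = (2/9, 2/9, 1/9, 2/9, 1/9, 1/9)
0.0464 dits

KL divergence satisfies the Gibbs inequality: D_KL(P||Q) ≥ 0 for all distributions P, Q.

D_KL(P||Q) = Σ p(x) log(p(x)/q(x))
Term by term:
  x=0: 1/3 × log_10[(1/3)/(2/9)] = 0.0587
  x=1: 2/15 × log_10[(2/15)/(2/9)] = -0.0296
  x=2: 1/5 × log_10[(1/5)/(1/9)] = 0.0511
  x=3: 2/15 × log_10[(2/15)/(2/9)] = -0.0296
  x=4: 1/15 × log_10[(1/15)/(1/9)] = -0.0148
  x=5: 2/15 × log_10[(2/15)/(1/9)] = 0.0106
D_KL(P||Q) = 0.0464 dits

D_KL(P||Q) = 0.0464 ≥ 0 ✓

This non-negativity is a fundamental property: relative entropy cannot be negative because it measures how different Q is from P.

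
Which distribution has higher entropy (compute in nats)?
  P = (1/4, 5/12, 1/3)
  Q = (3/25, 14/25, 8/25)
P

Computing entropies in nats:
H(P) = 1.0776
H(Q) = 0.9437

Distribution P has higher entropy.

Intuition: The distribution closer to uniform (more spread out) has higher entropy.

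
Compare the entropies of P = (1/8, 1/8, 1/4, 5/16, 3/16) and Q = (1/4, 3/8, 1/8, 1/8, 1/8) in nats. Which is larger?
P

Computing entropies in nats:
H(P) = 1.5438
H(Q) = 1.4942

Distribution P has higher entropy.

Intuition: The distribution closer to uniform (more spread out) has higher entropy.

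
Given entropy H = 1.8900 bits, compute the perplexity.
3.7064

Perplexity is 2^H (or exp(H) for natural log).

H = 1.8900 bits
Perplexity = 2^1.8900 = 3.7064

Interpretation: The model's uncertainty is equivalent to choosing uniformly among 3.7 options.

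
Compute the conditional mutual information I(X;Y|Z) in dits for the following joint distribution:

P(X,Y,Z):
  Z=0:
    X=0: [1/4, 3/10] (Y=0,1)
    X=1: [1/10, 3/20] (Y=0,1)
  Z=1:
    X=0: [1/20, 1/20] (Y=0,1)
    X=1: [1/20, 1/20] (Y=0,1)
0.0005 dits

Conditional mutual information: I(X;Y|Z) = H(X|Z) + H(Y|Z) - H(X,Y|Z)

H(Z) = 0.2173
H(X,Z) = 0.4933 → H(X|Z) = 0.2760
H(Y,Z) = 0.5156 → H(Y|Z) = 0.2983
H(X,Y,Z) = 0.7912 → H(X,Y|Z) = 0.5738

I(X;Y|Z) = 0.2760 + 0.2983 - 0.5738 = 0.0005 dits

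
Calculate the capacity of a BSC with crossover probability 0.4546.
0.0060 bits

For a binary symmetric channel (BSC) with error probability p:
Capacity C = 1 - H(p) bits per symbol

where H(p) = -p log₂(p) - (1-p) log₂(1-p) is the binary entropy function.

H(0.4546) = 0.9940 bits
C = 1 - 0.9940 = 0.0060 bits per symbol

This means we can reliably transmit up to 0.0060 bits of information per channel use.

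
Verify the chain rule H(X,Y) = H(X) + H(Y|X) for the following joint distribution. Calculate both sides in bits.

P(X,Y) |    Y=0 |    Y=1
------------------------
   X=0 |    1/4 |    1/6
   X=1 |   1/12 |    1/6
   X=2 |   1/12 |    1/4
H(X,Y) = 2.4591, H(X) = 1.5546, H(Y|X) = 0.9046 (all in bits)

Chain rule: H(X,Y) = H(X) + H(Y|X)

Left side — joint entropy directly:
H(X,Y) = -Σ p(x,y) log p(x,y) = 2.4591 bits

Right side — compute H(Y|X) from the conditional distributions:
P(X) = (5/12, 1/4, 1/3), so H(X) = 1.5546 bits
H(Y|X) = Σ_x P(X=x) · H(Y|X=x):
  P(Y|X=0) = (3/5, 2/5), H(Y|X=0) = 0.9710, weight P(X=0) = 5/12
  P(Y|X=1) = (1/3, 2/3), H(Y|X=1) = 0.9183, weight P(X=1) = 1/4
  P(Y|X=2) = (1/4, 3/4), H(Y|X=2) = 0.8113, weight P(X=2) = 1/3
H(Y|X) = 0.9046 bits

H(X) + H(Y|X) = 1.5546 + 0.9046 = 2.4591 bits

Both sides equal 2.4591 bits. ✓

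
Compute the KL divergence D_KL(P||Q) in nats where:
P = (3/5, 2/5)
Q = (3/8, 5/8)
0.1035 nats

KL divergence: D_KL(P||Q) = Σ p(x) log(p(x)/q(x))

Computing term by term:
  x=0: 3/5 × log_e[(3/5)/(3/8)] = 3/5 × 0.4700 = 0.2820
  x=1: 2/5 × log_e[(2/5)/(5/8)] = 2/5 × -0.4463 = -0.1785

D_KL(P||Q) = 0.1035 nats

Note: KL divergence is always non-negative and equals 0 iff P = Q.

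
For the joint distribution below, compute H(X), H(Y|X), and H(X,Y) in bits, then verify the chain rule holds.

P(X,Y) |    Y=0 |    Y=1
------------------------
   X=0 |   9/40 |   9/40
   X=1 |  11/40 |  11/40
H(X,Y) = 1.9928, H(X) = 0.9928, H(Y|X) = 1.0000 (all in bits)

Chain rule: H(X,Y) = H(X) + H(Y|X)

Left side — joint entropy directly:
H(X,Y) = -Σ p(x,y) log p(x,y) = 1.9928 bits

Right side — compute H(Y|X) from the conditional distributions:
P(X) = (9/20, 11/20), so H(X) = 0.9928 bits
H(Y|X) = Σ_x P(X=x) · H(Y|X=x):
  P(Y|X=0) = (1/2, 1/2), H(Y|X=0) = 1.0000, weight P(X=0) = 9/20
  P(Y|X=1) = (1/2, 1/2), H(Y|X=1) = 1.0000, weight P(X=1) = 11/20
H(Y|X) = 1.0000 bits

H(X) + H(Y|X) = 0.9928 + 1.0000 = 1.9928 bits

Both sides equal 1.9928 bits. ✓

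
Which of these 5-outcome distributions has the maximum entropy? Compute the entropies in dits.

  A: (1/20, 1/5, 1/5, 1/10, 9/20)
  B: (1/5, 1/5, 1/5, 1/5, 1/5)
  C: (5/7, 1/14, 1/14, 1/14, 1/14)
B

For a discrete distribution over n outcomes, entropy is maximized by the uniform distribution.

Computing entropies:
H(A) = 0.6007 dits
H(B) = 0.6990 dits
H(C) = 0.4318 dits

The uniform distribution (where all probabilities equal 1/5) achieves the maximum entropy of log_10(5) = 0.6990 dits.

Distribution B has the highest entropy.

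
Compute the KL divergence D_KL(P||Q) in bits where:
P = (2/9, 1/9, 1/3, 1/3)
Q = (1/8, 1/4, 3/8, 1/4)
0.1362 bits

KL divergence: D_KL(P||Q) = Σ p(x) log(p(x)/q(x))

Computing term by term:
  x=0: 2/9 × log_2[(2/9)/(1/8)] = 2/9 × 0.8301 = 0.1845
  x=1: 1/9 × log_2[(1/9)/(1/4)] = 1/9 × -1.1699 = -0.1300
  x=2: 1/3 × log_2[(1/3)/(3/8)] = 1/3 × -0.1699 = -0.0566
  x=3: 1/3 × log_2[(1/3)/(1/4)] = 1/3 × 0.4150 = 0.1383

D_KL(P||Q) = 0.1362 bits

Note: KL divergence is always non-negative and equals 0 iff P = Q.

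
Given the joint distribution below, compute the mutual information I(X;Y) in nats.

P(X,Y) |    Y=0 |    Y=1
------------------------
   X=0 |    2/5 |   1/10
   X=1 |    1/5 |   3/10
0.0863 nats

Mutual information: I(X;Y) = H(X) + H(Y) - H(X,Y)

Marginals:
P(X) = (1/2, 1/2), H(X) = 0.6931 nats
P(Y) = (3/5, 2/5), H(Y) = 0.6730 nats

Joint entropy: H(X,Y) = 1.2799 nats

I(X;Y) = 0.6931 + 0.6730 - 1.2799 = 0.0863 nats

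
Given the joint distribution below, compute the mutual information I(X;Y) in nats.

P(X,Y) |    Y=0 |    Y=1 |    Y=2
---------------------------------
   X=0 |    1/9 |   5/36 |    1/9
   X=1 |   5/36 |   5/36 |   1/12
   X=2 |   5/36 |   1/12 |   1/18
0.0134 nats

Mutual information: I(X;Y) = H(X) + H(Y) - H(X,Y)

Marginals:
P(X) = (13/36, 13/36, 5/18), H(X) = 1.0914 nats
P(Y) = (7/18, 13/36, 1/4), H(Y) = 1.0817 nats

Joint entropy: H(X,Y) = 2.1597 nats

I(X;Y) = 1.0914 + 1.0817 - 2.1597 = 0.0134 nats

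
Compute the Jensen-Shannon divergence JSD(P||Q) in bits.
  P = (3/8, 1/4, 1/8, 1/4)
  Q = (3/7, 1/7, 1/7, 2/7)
0.0133 bits

Jensen-Shannon divergence is:
JSD(P||Q) = 0.5 × D_KL(P||M) + 0.5 × D_KL(Q||M)
where M = 0.5 × (P + Q) is the mixture distribution.

M = 0.5 × (3/8, 1/4, 1/8, 1/4) + 0.5 × (3/7, 1/7, 1/7, 2/7) = (0.401786, 0.196429, 0.133929, 0.267857)

D_KL(P||M) = 0.0123 bits
D_KL(Q||M) = 0.0142 bits

JSD(P||Q) = 0.5 × 0.0123 + 0.5 × 0.0142 = 0.0133 bits

Unlike KL divergence, JSD is symmetric and bounded: 0 ≤ JSD ≤ log(2).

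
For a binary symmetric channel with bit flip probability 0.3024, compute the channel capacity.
0.1158 bits

For a binary symmetric channel (BSC) with error probability p:
Capacity C = 1 - H(p) bits per symbol

where H(p) = -p log₂(p) - (1-p) log₂(1-p) is the binary entropy function.

H(0.3024) = 0.8842 bits
C = 1 - 0.8842 = 0.1158 bits per symbol

This means we can reliably transmit up to 0.1158 bits of information per channel use.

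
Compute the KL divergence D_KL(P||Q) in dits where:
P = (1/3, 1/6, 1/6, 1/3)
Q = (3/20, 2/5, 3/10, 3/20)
0.1253 dits

KL divergence: D_KL(P||Q) = Σ p(x) log(p(x)/q(x))

Computing term by term:
  x=0: 1/3 × log_10[(1/3)/(3/20)] = 1/3 × 0.3468 = 0.1156
  x=1: 1/6 × log_10[(1/6)/(2/5)] = 1/6 × -0.3802 = -0.0634
  x=2: 1/6 × log_10[(1/6)/(3/10)] = 1/6 × -0.2553 = -0.0425
  x=3: 1/3 × log_10[(1/3)/(3/20)] = 1/3 × 0.3468 = 0.1156

D_KL(P||Q) = 0.1253 dits

Note: KL divergence is always non-negative and equals 0 iff P = Q.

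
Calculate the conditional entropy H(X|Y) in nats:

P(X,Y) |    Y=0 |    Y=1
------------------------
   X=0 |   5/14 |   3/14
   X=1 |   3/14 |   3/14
0.6751 nats

Using the chain rule: H(X|Y) = H(X,Y) - H(Y)

First, compute H(X,Y) = 1.3580 nats

Marginal P(Y) = (4/7, 3/7)
H(Y) = 0.6829 nats

H(X|Y) = H(X,Y) - H(Y) = 1.3580 - 0.6829 = 0.6751 nats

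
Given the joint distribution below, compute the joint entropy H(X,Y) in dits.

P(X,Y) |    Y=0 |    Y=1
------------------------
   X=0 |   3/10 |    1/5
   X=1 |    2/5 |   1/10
0.5558 dits

Joint entropy is H(X,Y) = -Σ_{x,y} p(x,y) log p(x,y).

Summing over all non-zero entries:
H(X,Y) = -[3/10·log_10(3/10) + 1/5·log_10(1/5) + 2/5·log_10(2/5) + 1/10·log_10(1/10)]
H(X,Y) = 0.5558 dits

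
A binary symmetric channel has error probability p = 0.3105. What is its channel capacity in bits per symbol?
0.1063 bits

For a binary symmetric channel (BSC) with error probability p:
Capacity C = 1 - H(p) bits per symbol

where H(p) = -p log₂(p) - (1-p) log₂(1-p) is the binary entropy function.

H(0.3105) = 0.8937 bits
C = 1 - 0.8937 = 0.1063 bits per symbol

This means we can reliably transmit up to 0.1063 bits of information per channel use.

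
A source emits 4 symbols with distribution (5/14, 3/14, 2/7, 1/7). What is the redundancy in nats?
0.0526 nats

Redundancy measures how far a source is from maximum entropy:
R = H_max - H(X)

Maximum entropy for 4 symbols: H_max = log_e(4) = 1.3863 nats
Actual entropy: H(X) = 1.3337 nats
Redundancy: R = 1.3863 - 1.3337 = 0.0526 nats

This redundancy represents potential for compression: the source could be compressed by 0.0526 nats per symbol.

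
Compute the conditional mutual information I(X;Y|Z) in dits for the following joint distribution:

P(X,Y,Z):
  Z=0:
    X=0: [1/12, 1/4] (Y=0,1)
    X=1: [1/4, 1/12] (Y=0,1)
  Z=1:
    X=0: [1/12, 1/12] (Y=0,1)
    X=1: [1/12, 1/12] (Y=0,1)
0.0379 dits

Conditional mutual information: I(X;Y|Z) = H(X|Z) + H(Y|Z) - H(X,Y|Z)

H(Z) = 0.2764
H(X,Z) = 0.5775 → H(X|Z) = 0.3010
H(Y,Z) = 0.5775 → H(Y|Z) = 0.3010
H(X,Y,Z) = 0.8406 → H(X,Y|Z) = 0.5642

I(X;Y|Z) = 0.3010 + 0.3010 - 0.5642 = 0.0379 dits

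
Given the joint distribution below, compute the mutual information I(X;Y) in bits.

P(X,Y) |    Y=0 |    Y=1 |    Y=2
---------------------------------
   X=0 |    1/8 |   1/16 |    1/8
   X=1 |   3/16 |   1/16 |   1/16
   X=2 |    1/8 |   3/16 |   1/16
0.0950 bits

Mutual information: I(X;Y) = H(X) + H(Y) - H(X,Y)

Marginals:
P(X) = (5/16, 5/16, 3/8), H(X) = 1.5794 bits
P(Y) = (7/16, 5/16, 1/4), H(Y) = 1.5462 bits

Joint entropy: H(X,Y) = 3.0306 bits

I(X;Y) = 1.5794 + 1.5462 - 3.0306 = 0.0950 bits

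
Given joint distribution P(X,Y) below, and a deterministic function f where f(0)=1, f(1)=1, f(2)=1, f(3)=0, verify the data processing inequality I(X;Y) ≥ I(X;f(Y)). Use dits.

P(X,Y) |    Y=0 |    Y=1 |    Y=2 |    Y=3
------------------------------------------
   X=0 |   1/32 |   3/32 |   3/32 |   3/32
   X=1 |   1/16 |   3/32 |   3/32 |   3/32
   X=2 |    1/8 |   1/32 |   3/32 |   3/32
I(X;Y) = 0.0221, I(X;f(Y)) = 0.0002, inequality holds: 0.0221 ≥ 0.0002

Data Processing Inequality: For any Markov chain X → Y → Z, we have I(X;Y) ≥ I(X;Z).

Here Z = f(Y) is a deterministic function of Y, forming X → Y → Z.

Original I(X;Y) = 0.0221 dits

After applying f:
P(X,Z) where Z=f(Y):
- P(X,Z=0) = P(X,Y=3)
- P(X,Z=1) = P(X,Y=0) + P(X,Y=1) + P(X,Y=2)

I(X;Z) = I(X;f(Y)) = 0.0002 dits

Verification: 0.0221 ≥ 0.0002 ✓

Information cannot be created by processing; the function f can only lose information about X.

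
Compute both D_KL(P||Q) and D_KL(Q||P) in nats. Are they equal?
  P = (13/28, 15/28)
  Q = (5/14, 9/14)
D_KL(P||Q) = 0.0241, D_KL(Q||P) = 0.0235

KL divergence is not symmetric: D_KL(P||Q) ≠ D_KL(Q||P) in general.

D_KL(P||Q) = 0.0241 nats
D_KL(Q||P) = 0.0235 nats

No, they are not equal!

This asymmetry is why KL divergence is not a true distance metric.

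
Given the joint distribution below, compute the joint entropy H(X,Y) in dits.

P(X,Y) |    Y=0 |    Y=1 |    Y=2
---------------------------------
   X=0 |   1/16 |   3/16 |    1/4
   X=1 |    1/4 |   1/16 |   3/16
0.7242 dits

Joint entropy is H(X,Y) = -Σ_{x,y} p(x,y) log p(x,y).

Summing over all non-zero entries:
H(X,Y) = -[1/16·log_10(1/16) + 3/16·log_10(3/16) + 1/4·log_10(1/4) + 1/4·log_10(1/4) + 1/16·log_10(1/16) + 3/16·log_10(3/16)]
H(X,Y) = 0.7242 dits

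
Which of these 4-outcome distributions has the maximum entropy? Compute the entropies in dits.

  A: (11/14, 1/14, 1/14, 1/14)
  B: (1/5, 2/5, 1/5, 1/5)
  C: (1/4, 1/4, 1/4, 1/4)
C

For a discrete distribution over n outcomes, entropy is maximized by the uniform distribution.

Computing entropies:
H(A) = 0.3279 dits
H(B) = 0.5786 dits
H(C) = 0.6021 dits

The uniform distribution (where all probabilities equal 1/4) achieves the maximum entropy of log_10(4) = 0.6021 dits.

Distribution C has the highest entropy.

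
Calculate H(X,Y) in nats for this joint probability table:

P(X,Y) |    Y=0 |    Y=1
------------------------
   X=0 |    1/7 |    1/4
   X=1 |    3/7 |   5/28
1.2953 nats

Joint entropy is H(X,Y) = -Σ_{x,y} p(x,y) log p(x,y).

Summing over all non-zero entries:
H(X,Y) = -[1/7·log_e(1/7) + 1/4·log_e(1/4) + 3/7·log_e(3/7) + 5/28·log_e(5/28)]
H(X,Y) = 1.2953 nats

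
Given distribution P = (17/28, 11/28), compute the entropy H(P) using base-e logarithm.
0.6700 nats

Shannon entropy is H(X) = -Σ p(x) log p(x).

For P = (17/28, 11/28):
H = -17/28 × log_e(17/28) -11/28 × log_e(11/28)
H = 0.6700 nats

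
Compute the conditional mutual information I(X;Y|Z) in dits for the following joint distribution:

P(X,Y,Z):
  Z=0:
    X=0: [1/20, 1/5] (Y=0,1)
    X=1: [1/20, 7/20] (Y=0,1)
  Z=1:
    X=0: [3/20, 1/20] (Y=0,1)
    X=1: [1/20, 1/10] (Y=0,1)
0.0149 dits

Conditional mutual information: I(X;Y|Z) = H(X|Z) + H(Y|Z) - H(X,Y|Z)

H(Z) = 0.2812
H(X,Z) = 0.5731 → H(X|Z) = 0.2919
H(Y,Z) = 0.5062 → H(Y|Z) = 0.2250
H(X,Y,Z) = 0.7832 → H(X,Y|Z) = 0.5020

I(X;Y|Z) = 0.2919 + 0.2250 - 0.5020 = 0.0149 dits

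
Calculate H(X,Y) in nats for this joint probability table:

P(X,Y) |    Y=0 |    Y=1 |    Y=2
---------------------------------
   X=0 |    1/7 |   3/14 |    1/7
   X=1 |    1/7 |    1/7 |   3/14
1.7721 nats

Joint entropy is H(X,Y) = -Σ_{x,y} p(x,y) log p(x,y).

Summing over all non-zero entries:
H(X,Y) = -[1/7·log_e(1/7) + 3/14·log_e(3/14) + 1/7·log_e(1/7) + 1/7·log_e(1/7) + 1/7·log_e(1/7) + 3/14·log_e(3/14)]
H(X,Y) = 1.7721 nats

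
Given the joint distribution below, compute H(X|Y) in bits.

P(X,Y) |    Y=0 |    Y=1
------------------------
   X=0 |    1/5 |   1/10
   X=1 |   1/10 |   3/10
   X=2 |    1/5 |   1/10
1.4464 bits

Using the chain rule: H(X|Y) = H(X,Y) - H(Y)

First, compute H(X,Y) = 2.4464 bits

Marginal P(Y) = (1/2, 1/2)
H(Y) = 1.0000 bits

H(X|Y) = H(X,Y) - H(Y) = 2.4464 - 1.0000 = 1.4464 bits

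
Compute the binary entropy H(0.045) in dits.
0.0797 dits

The binary entropy function is:
H(p) = -p log(p) - (1-p) log(1-p)

H(0.045) = -0.045 × log_10(0.045) - 0.955 × log_10(0.955)
H(0.045) = 0.0797 dits

Note: Binary entropy is maximized at p=0.5 (H=1 bit) and minimized at p=0 or p=1 (H=0).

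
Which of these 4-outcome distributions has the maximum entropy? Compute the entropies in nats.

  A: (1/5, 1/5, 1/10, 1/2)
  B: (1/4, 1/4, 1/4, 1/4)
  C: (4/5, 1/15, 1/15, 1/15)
B

For a discrete distribution over n outcomes, entropy is maximized by the uniform distribution.

Computing entropies:
H(A) = 1.2206 nats
H(B) = 1.3863 nats
H(C) = 0.7201 nats

The uniform distribution (where all probabilities equal 1/4) achieves the maximum entropy of log_e(4) = 1.3863 nats.

Distribution B has the highest entropy.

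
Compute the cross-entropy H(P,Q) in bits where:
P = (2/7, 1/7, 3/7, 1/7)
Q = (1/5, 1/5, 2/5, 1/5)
1.8934 bits

Cross-entropy: H(P,Q) = -Σ p(x) log q(x)

Alternatively: H(P,Q) = H(P) + D_KL(P||Q)
H(P) = 1.8424 bits
D_KL(P||Q) = 0.0510 bits

H(P,Q) = 1.8424 + 0.0510 = 1.8934 bits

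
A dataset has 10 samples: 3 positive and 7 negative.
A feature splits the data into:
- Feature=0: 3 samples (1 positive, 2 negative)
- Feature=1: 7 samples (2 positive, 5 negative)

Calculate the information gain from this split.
0.0016 bits

Information Gain = H(Y) - H(Y|Feature)

Before split:
P(positive) = 3/10 = 0.3000
H(Y) = 0.8813 bits

After split:
Feature=0: H = 0.9183 bits (weight = 3/10)
Feature=1: H = 0.8631 bits (weight = 7/10)
H(Y|Feature) = (3/10)×0.9183 + (7/10)×0.8631 = 0.8797 bits

Information Gain = 0.8813 - 0.8797 = 0.0016 bits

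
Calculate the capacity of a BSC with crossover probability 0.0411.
0.7527 bits

For a binary symmetric channel (BSC) with error probability p:
Capacity C = 1 - H(p) bits per symbol

where H(p) = -p log₂(p) - (1-p) log₂(1-p) is the binary entropy function.

H(0.0411) = 0.2473 bits
C = 1 - 0.2473 = 0.7527 bits per symbol

This means we can reliably transmit up to 0.7527 bits of information per channel use.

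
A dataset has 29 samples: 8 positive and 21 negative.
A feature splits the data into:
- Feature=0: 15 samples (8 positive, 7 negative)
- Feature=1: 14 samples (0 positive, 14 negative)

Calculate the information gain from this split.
0.3342 bits

Information Gain = H(Y) - H(Y|Feature)

Before split:
P(positive) = 8/29 = 0.2759
H(Y) = 0.8498 bits

After split:
Feature=0: H = 0.9968 bits (weight = 15/29)
Feature=1: H = 0.0000 bits (weight = 14/29)
H(Y|Feature) = (15/29)×0.9968 + (14/29)×0.0000 = 0.5156 bits

Information Gain = 0.8498 - 0.5156 = 0.3342 bits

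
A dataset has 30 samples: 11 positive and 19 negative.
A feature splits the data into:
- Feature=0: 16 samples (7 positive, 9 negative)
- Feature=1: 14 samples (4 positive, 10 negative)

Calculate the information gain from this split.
0.0180 bits

Information Gain = H(Y) - H(Y|Feature)

Before split:
P(positive) = 11/30 = 0.3667
H(Y) = 0.9481 bits

After split:
Feature=0: H = 0.9887 bits (weight = 16/30)
Feature=1: H = 0.8631 bits (weight = 14/30)
H(Y|Feature) = (16/30)×0.9887 + (14/30)×0.8631 = 0.9301 bits

Information Gain = 0.9481 - 0.9301 = 0.0180 bits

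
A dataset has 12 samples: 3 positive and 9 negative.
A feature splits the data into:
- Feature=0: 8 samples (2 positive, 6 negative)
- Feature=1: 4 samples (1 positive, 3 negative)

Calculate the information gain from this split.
0.0000 bits

Information Gain = H(Y) - H(Y|Feature)

Before split:
P(positive) = 3/12 = 0.2500
H(Y) = 0.8113 bits

After split:
Feature=0: H = 0.8113 bits (weight = 8/12)
Feature=1: H = 0.8113 bits (weight = 4/12)
H(Y|Feature) = (8/12)×0.8113 + (4/12)×0.8113 = 0.8113 bits

Information Gain = 0.8113 - 0.8113 = 0.0000 bits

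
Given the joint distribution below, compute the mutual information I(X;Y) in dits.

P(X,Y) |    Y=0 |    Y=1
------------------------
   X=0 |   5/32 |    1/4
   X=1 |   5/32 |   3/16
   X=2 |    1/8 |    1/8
0.0020 dits

Mutual information: I(X;Y) = H(X) + H(Y) - H(X,Y)

Marginals:
P(X) = (13/32, 11/32, 1/4), H(X) = 0.4689 dits
P(Y) = (7/16, 9/16), H(Y) = 0.2976 dits

Joint entropy: H(X,Y) = 0.7645 dits

I(X;Y) = 0.4689 + 0.2976 - 0.7645 = 0.0020 dits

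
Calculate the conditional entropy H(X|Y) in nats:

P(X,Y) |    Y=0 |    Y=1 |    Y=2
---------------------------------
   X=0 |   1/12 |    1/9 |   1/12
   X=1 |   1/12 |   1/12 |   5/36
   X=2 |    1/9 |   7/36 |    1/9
1.0640 nats

Using the chain rule: H(X|Y) = H(X,Y) - H(Y)

First, compute H(X,Y) = 2.1533 nats

Marginal P(Y) = (5/18, 7/18, 1/3)
H(Y) = 1.0893 nats

H(X|Y) = H(X,Y) - H(Y) = 2.1533 - 1.0893 = 1.0640 nats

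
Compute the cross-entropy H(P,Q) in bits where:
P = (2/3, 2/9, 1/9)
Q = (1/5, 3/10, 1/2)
2.0451 bits

Cross-entropy: H(P,Q) = -Σ p(x) log q(x)

Alternatively: H(P,Q) = H(P) + D_KL(P||Q)
H(P) = 1.2244 bits
D_KL(P||Q) = 0.8207 bits

H(P,Q) = 1.2244 + 0.8207 = 2.0451 bits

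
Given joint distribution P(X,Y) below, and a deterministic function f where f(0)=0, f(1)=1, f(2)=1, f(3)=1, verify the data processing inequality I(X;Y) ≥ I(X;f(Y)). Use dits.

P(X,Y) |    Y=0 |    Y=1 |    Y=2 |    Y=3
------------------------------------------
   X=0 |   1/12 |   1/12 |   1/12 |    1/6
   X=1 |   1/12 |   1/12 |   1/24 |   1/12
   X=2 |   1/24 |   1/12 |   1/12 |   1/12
I(X;Y) = 0.0099, I(X;f(Y)) = 0.0040, inequality holds: 0.0099 ≥ 0.0040

Data Processing Inequality: For any Markov chain X → Y → Z, we have I(X;Y) ≥ I(X;Z).

Here Z = f(Y) is a deterministic function of Y, forming X → Y → Z.

Original I(X;Y) = 0.0099 dits

After applying f:
P(X,Z) where Z=f(Y):
- P(X,Z=0) = P(X,Y=0)
- P(X,Z=1) = P(X,Y=1) + P(X,Y=2) + P(X,Y=3)

I(X;Z) = I(X;f(Y)) = 0.0040 dits

Verification: 0.0099 ≥ 0.0040 ✓

Information cannot be created by processing; the function f can only lose information about X.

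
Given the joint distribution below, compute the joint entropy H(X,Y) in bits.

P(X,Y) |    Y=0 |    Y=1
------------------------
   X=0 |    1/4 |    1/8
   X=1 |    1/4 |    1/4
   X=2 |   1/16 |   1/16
2.3750 bits

Joint entropy is H(X,Y) = -Σ_{x,y} p(x,y) log p(x,y).

Summing over all non-zero entries:
H(X,Y) = -[1/4·log_2(1/4) + 1/8·log_2(1/8) + 1/4·log_2(1/4) + 1/4·log_2(1/4) + 1/16·log_2(1/16) + 1/16·log_2(1/16)]
H(X,Y) = 2.3750 bits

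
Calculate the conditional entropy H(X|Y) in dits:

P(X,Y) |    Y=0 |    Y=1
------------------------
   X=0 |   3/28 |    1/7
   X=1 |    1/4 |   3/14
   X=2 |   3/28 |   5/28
0.4562 dits

Using the chain rule: H(X|Y) = H(X,Y) - H(Y)

First, compute H(X,Y) = 0.7561 dits

Marginal P(Y) = (13/28, 15/28)
H(Y) = 0.2999 dits

H(X|Y) = H(X,Y) - H(Y) = 0.7561 - 0.2999 = 0.4562 dits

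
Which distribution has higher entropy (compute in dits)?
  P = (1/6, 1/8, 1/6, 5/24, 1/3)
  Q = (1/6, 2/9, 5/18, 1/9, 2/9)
Q

Computing entropies in dits:
H(P) = 0.6732
H(Q) = 0.6806

Distribution Q has higher entropy.

Intuition: The distribution closer to uniform (more spread out) has higher entropy.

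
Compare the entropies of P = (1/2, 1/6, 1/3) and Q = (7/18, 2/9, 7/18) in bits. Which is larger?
Q

Computing entropies in bits:
H(P) = 1.4591
H(Q) = 1.5420

Distribution Q has higher entropy.

Intuition: The distribution closer to uniform (more spread out) has higher entropy.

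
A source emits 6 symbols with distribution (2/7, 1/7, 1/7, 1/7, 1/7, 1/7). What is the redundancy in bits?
0.0633 bits

Redundancy measures how far a source is from maximum entropy:
R = H_max - H(X)

Maximum entropy for 6 symbols: H_max = log_2(6) = 2.5850 bits
Actual entropy: H(X) = 2.5216 bits
Redundancy: R = 2.5850 - 2.5216 = 0.0633 bits

This redundancy represents potential for compression: the source could be compressed by 0.0633 bits per symbol.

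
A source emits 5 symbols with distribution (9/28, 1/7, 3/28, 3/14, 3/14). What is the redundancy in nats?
0.0671 nats

Redundancy measures how far a source is from maximum entropy:
R = H_max - H(X)

Maximum entropy for 5 symbols: H_max = log_e(5) = 1.6094 nats
Actual entropy: H(X) = 1.5423 nats
Redundancy: R = 1.6094 - 1.5423 = 0.0671 nats

This redundancy represents potential for compression: the source could be compressed by 0.0671 nats per symbol.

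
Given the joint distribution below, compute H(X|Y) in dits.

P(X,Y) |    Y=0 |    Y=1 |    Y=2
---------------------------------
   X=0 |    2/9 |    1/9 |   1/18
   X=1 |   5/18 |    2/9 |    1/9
0.2874 dits

Using the chain rule: H(X|Y) = H(X,Y) - H(Y)

First, compute H(X,Y) = 0.7266 dits

Marginal P(Y) = (1/2, 1/3, 1/6)
H(Y) = 0.4392 dits

H(X|Y) = H(X,Y) - H(Y) = 0.7266 - 0.4392 = 0.2874 dits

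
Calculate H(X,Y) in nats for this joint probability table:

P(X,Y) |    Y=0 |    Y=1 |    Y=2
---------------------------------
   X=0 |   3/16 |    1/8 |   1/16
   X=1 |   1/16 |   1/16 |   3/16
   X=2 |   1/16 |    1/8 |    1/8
2.1007 nats

Joint entropy is H(X,Y) = -Σ_{x,y} p(x,y) log p(x,y).

Summing over all non-zero entries:
H(X,Y) = -[3/16·log_e(3/16) + 1/8·log_e(1/8) + 1/16·log_e(1/16) + 1/16·log_e(1/16) + 1/16·log_e(1/16) + 3/16·log_e(3/16) + 1/16·log_e(1/16) + 1/8·log_e(1/8) + 1/8·log_e(1/8)]
H(X,Y) = 2.1007 nats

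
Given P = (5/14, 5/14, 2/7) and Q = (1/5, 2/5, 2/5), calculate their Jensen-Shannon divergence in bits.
0.0240 bits

Jensen-Shannon divergence is:
JSD(P||Q) = 0.5 × D_KL(P||M) + 0.5 × D_KL(Q||M)
where M = 0.5 × (P + Q) is the mixture distribution.

M = 0.5 × (5/14, 5/14, 2/7) + 0.5 × (1/5, 2/5, 2/5) = (0.278571, 0.378571, 12/35)

D_KL(P||M) = 0.0228 bits
D_KL(Q||M) = 0.0251 bits

JSD(P||Q) = 0.5 × 0.0228 + 0.5 × 0.0251 = 0.0240 bits

Unlike KL divergence, JSD is symmetric and bounded: 0 ≤ JSD ≤ log(2).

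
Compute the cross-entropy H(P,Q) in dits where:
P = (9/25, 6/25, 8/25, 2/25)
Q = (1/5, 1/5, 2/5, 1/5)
0.6026 dits

Cross-entropy: H(P,Q) = -Σ p(x) log q(x)

Alternatively: H(P,Q) = H(P) + D_KL(P||Q)
H(P) = 0.5546 dits
D_KL(P||Q) = 0.0481 dits

H(P,Q) = 0.5546 + 0.0481 = 0.6026 dits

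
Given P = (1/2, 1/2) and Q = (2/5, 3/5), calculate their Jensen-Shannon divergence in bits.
0.0073 bits

Jensen-Shannon divergence is:
JSD(P||Q) = 0.5 × D_KL(P||M) + 0.5 × D_KL(Q||M)
where M = 0.5 × (P + Q) is the mixture distribution.

M = 0.5 × (1/2, 1/2) + 0.5 × (2/5, 3/5) = (9/20, 11/20)

D_KL(P||M) = 0.0072 bits
D_KL(Q||M) = 0.0073 bits

JSD(P||Q) = 0.5 × 0.0072 + 0.5 × 0.0073 = 0.0073 bits

Unlike KL divergence, JSD is symmetric and bounded: 0 ≤ JSD ≤ log(2).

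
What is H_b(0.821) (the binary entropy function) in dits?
0.2041 dits

The binary entropy function is:
H(p) = -p log(p) - (1-p) log(1-p)

H(0.821) = -0.821 × log_10(0.821) - 0.179 × log_10(0.179)
H(0.821) = 0.2041 dits

Note: Binary entropy is maximized at p=0.5 (H=1 bit) and minimized at p=0 or p=1 (H=0).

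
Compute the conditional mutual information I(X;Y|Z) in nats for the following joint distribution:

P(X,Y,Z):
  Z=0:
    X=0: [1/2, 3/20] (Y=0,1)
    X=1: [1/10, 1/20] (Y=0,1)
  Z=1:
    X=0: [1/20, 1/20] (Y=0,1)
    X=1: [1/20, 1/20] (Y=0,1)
0.0033 nats

Conditional mutual information: I(X;Y|Z) = H(X|Z) + H(Y|Z) - H(X,Y|Z)

H(Z) = 0.5004
H(X,Z) = 1.0251 → H(X|Z) = 0.5247
H(Y,Z) = 1.0889 → H(Y|Z) = 0.5885
H(X,Y,Z) = 1.6103 → H(X,Y|Z) = 1.1099

I(X;Y|Z) = 0.5247 + 0.5885 - 1.1099 = 0.0033 nats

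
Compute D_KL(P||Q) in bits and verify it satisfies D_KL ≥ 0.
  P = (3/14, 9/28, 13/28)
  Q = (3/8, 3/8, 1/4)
0.1702 bits

KL divergence satisfies the Gibbs inequality: D_KL(P||Q) ≥ 0 for all distributions P, Q.

D_KL(P||Q) = Σ p(x) log(p(x)/q(x))
Term by term:
  x=0: 3/14 × log_2[(3/14)/(3/8)] = -0.1730
  x=1: 9/28 × log_2[(9/28)/(3/8)] = -0.0715
  x=2: 13/28 × log_2[(13/28)/(1/4)] = 0.4146
D_KL(P||Q) = 0.1702 bits

D_KL(P||Q) = 0.1702 ≥ 0 ✓

This non-negativity is a fundamental property: relative entropy cannot be negative because it measures how different Q is from P.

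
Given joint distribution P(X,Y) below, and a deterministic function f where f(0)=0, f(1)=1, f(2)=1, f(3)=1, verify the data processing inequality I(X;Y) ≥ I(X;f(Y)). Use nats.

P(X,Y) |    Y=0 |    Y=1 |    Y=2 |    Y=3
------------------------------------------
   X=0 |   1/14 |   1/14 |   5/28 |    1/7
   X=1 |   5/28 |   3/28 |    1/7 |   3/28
I(X;Y) = 0.0293, I(X;f(Y)) = 0.0220, inequality holds: 0.0293 ≥ 0.0220

Data Processing Inequality: For any Markov chain X → Y → Z, we have I(X;Y) ≥ I(X;Z).

Here Z = f(Y) is a deterministic function of Y, forming X → Y → Z.

Original I(X;Y) = 0.0293 nats

After applying f:
P(X,Z) where Z=f(Y):
- P(X,Z=0) = P(X,Y=0)
- P(X,Z=1) = P(X,Y=1) + P(X,Y=2) + P(X,Y=3)

I(X;Z) = I(X;f(Y)) = 0.0220 nats

Verification: 0.0293 ≥ 0.0220 ✓

Information cannot be created by processing; the function f can only lose information about X.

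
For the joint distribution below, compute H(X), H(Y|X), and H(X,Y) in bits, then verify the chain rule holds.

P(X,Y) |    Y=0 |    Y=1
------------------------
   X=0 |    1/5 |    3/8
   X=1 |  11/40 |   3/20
H(X,Y) = 1.9178, H(X) = 0.9837, H(Y|X) = 0.9340 (all in bits)

Chain rule: H(X,Y) = H(X) + H(Y|X)

Left side — joint entropy directly:
H(X,Y) = -Σ p(x,y) log p(x,y) = 1.9178 bits

Right side — compute H(Y|X) from the conditional distributions:
P(X) = (23/40, 17/40), so H(X) = 0.9837 bits
H(Y|X) = Σ_x P(X=x) · H(Y|X=x):
  P(Y|X=0) = (8/23, 15/23), H(Y|X=0) = 0.9321, weight P(X=0) = 23/40
  P(Y|X=1) = (11/17, 6/17), H(Y|X=1) = 0.9367, weight P(X=1) = 17/40
H(Y|X) = 0.9340 bits

H(X) + H(Y|X) = 0.9837 + 0.9340 = 1.9178 bits

Both sides equal 1.9178 bits. ✓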